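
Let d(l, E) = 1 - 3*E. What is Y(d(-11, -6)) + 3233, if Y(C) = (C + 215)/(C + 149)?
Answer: 90563/28 ≈ 3234.4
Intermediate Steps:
d(l, E) = 1 - 3*E
Y(C) = (215 + C)/(149 + C)
Y(d(-11, -6)) + 3233 = (215 + (1 - 3*(-6)))/(149 + (1 - 3*(-6))) + 3233 = (215 + (1 + 18))/(149 + (1 + 18)) + 3233 = (215 + 19)/(149 + 19) + 3233 = 234/168 + 3233 = (1/168)*234 + 3233 = 39/28 + 3233 = 90563/28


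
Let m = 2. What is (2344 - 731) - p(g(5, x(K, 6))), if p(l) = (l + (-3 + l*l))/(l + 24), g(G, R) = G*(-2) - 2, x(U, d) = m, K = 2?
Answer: 6409/4 ≈ 1602.3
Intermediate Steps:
x(U, d) = 2
g(G, R) = -2 - 2*G (g(G, R) = -2*G - 2 = -2 - 2*G)
p(l) = (-3 + l + l²)/(24 + l) (p(l) = (l + (-3 + l²))/(24 + l) = (-3 + l + l²)/(24 + l))
(2344 - 731) - p(g(5, x(K, 6))) = (2344 - 731) - (-3 + (-2 - 2*5) + (-2 - 2*5)²)/(24 + (-2 - 2*5)) = 1613 - (-3 + (-2 - 10) + (-2 - 10)²)/(24 + (-2 - 10)) = 1613 - (-3 - 12 + (-12)²)/(24 - 12) = 1613 - (-3 - 12 + 144)/12 = 1613 - 129/12 = 1613 - 1*43/4 = 1613 - 43/4 = 6409/4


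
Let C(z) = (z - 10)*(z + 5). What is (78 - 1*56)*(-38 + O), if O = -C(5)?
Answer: 264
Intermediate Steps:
C(z) = (-10 + z)*(5 + z)
O = 50 (O = -(-50 + 5² - 5*5) = -(-50 + 25 - 25) = -1*(-50) = 50)
(78 - 1*56)*(-38 + O) = (78 - 1*56)*(-38 + 50) = (78 - 56)*12 = 22*12 = 264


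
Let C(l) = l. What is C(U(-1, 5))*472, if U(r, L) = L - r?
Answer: 2832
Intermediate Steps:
C(U(-1, 5))*472 = (5 - 1*(-1))*472 = (5 + 1)*472 = 6*472 = 2832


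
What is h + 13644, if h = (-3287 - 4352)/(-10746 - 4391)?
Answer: 206536867/15137 ≈ 13645.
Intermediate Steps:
h = 7639/15137 (h = -7639/(-15137) = -7639*(-1/15137) = 7639/15137 ≈ 0.50466)
h + 13644 = 7639/15137 + 13644 = 206536867/15137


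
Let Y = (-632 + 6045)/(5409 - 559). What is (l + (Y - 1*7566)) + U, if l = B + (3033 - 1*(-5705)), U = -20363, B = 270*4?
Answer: -87832937/4850 ≈ -18110.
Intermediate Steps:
B = 1080
l = 9818 (l = 1080 + (3033 - 1*(-5705)) = 1080 + (3033 + 5705) = 1080 + 8738 = 9818)
Y = 5413/4850 ≈ 1.1161
(l + (Y - 1*7566)) + U = (9818 + (5413/4850 - 1*7566)) - 20363 = (9818 + (5413/4850 - 7566)) - 20363 = (9818 - 36689687/4850) - 20363 = 10927613/4850 - 20363 = -87832937/4850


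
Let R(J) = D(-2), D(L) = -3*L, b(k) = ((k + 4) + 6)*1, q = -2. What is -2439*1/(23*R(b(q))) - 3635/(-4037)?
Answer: -3114871/185702 ≈ -16.773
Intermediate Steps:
b(k) = 10 + k (b(k) = ((4 + k) + 6)*1 = (10 + k)*1 = 10 + k)
R(J) = 6 (R(J) = -3*(-2) = 6)
-2439*1/(23*R(b(q))) - 3635/(-4037) = -2439/(6*23) - 3635/(-4037) = -2439/138 - 3635*(-1/4037) = -2439*1/138 + 3635/4037 = -813/46 + 3635/4037 = -3114871/185702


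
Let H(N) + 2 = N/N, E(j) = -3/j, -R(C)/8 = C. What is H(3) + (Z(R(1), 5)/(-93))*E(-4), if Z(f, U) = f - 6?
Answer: -55/62 ≈ -0.88710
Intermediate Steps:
R(C) = -8*C
Z(f, U) = -6 + f
H(N) = -1 (H(N) = -2 + N/N = -2 + 1 = -1)
H(3) + (Z(R(1), 5)/(-93))*E(-4) = -1 + ((-6 - 8*1)/(-93))*(-3/(-4)) = -1 + ((-6 - 8)*(-1/93))*(-3*(-¼)) = -1 - 14*(-1/93)*(¾) = -1 + (14/93)*(¾) = -1 + 7/62 = -55/62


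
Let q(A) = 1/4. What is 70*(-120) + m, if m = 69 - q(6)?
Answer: -33325/4 ≈ -8331.3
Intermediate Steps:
q(A) = ¼
m = 275/4 (m = 69 - 1*¼ = 69 - ¼ = 275/4 ≈ 68.750)
70*(-120) + m = 70*(-120) + 275/4 = -8400 + 275/4 = -33325/4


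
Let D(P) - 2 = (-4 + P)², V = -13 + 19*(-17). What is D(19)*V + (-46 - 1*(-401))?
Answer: -75917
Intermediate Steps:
V = -336 (V = -13 - 323 = -336)
D(P) = 2 + (-4 + P)²
D(19)*V + (-46 - 1*(-401)) = (2 + (-4 + 19)²)*(-336) + (-46 - 1*(-401)) = (2 + 15²)*(-336) + (-46 + 401) = (2 + 225)*(-336) + 355 = 227*(-336) + 355 = -76272 + 355 = -75917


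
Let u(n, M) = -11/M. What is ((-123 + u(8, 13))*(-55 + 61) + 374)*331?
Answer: -1588138/13 ≈ -1.2216e+5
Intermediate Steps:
((-123 + u(8, 13))*(-55 + 61) + 374)*331 = ((-123 - 11/13)*(-55 + 61) + 374)*331 = ((-123 - 11*1/13)*6 + 374)*331 = ((-123 - 11/13)*6 + 374)*331 = (-1610/13*6 + 374)*331 = (-9660/13 + 374)*331 = -4798/13*331 = -1588138/13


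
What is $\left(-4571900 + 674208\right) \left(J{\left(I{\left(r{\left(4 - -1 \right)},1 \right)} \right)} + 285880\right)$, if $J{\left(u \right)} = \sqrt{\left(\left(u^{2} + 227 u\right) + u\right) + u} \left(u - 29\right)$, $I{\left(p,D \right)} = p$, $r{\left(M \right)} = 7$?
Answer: $-1114272188960 + 171498448 \sqrt{413} \approx -1.1108 \cdot 10^{12}$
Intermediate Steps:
$J{\left(u \right)} = \sqrt{u^{2} + 229 u} \left(-29 + u\right)$ ($J{\left(u \right)} = \sqrt{\left(u^{2} + 228 u\right) + u} \left(-29 + u\right) = \sqrt{u^{2} + 229 u} \left(-29 + u\right)$)
$\left(-4571900 + 674208\right) \left(J{\left(I{\left(r{\left(4 - -1 \right)},1 \right)} \right)} + 285880\right) = \left(-4571900 + 674208\right) \left(\sqrt{7 \left(229 + 7\right)} \left(-29 + 7\right) + 285880\right) = - 3897692 \left(\sqrt{7 \cdot 236} \left(-22\right) + 285880\right) = - 3897692 \left(\sqrt{1652} \left(-22\right) + 285880\right) = - 3897692 \left(2 \sqrt{413} \left(-22\right) + 285880\right) = - 3897692 \left(- 44 \sqrt{413} + 285880\right) = - 3897692 \left(285880 - 44 \sqrt{413}\right) = -1114272188960 + 171498448 \sqrt{413}$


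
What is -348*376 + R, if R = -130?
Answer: -130978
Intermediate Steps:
-348*376 + R = -348*376 - 130 = -130848 - 130 = -130978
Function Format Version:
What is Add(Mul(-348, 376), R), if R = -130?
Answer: -130978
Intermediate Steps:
Add(Mul(-348, 376), R) = Add(Mul(-348, 376), -130) = Add(-130848, -130) = -130978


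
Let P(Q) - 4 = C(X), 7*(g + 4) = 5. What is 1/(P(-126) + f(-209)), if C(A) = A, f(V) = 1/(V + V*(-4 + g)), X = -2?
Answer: 9196/18399 ≈ 0.49981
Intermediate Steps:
g = -23/7 (g = -4 + (⅐)*5 = -4 + 5/7 = -23/7 ≈ -3.2857)
f(V) = -7/(44*V) (f(V) = 1/(V + V*(-4 - 23/7)) = 1/(V + V*(-51/7)) = 1/(V - 51*V/7) = 1/(-44*V/7) = -7/(44*V))
P(Q) = 2 (P(Q) = 4 - 2 = 2)
1/(P(-126) + f(-209)) = 1/(2 - 7/44/(-209)) = 1/(2 - 7/44*(-1/209)) = 1/(2 + 7/9196) = 1/(18399/9196) = 9196/18399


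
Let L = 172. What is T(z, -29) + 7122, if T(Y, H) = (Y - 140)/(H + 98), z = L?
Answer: 491450/69 ≈ 7122.5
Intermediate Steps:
z = 172
T(Y, H) = (-140 + Y)/(98 + H)
T(z, -29) + 7122 = (-140 + 172)/(98 - 29) + 7122 = 32/69 + 7122 = 491450/69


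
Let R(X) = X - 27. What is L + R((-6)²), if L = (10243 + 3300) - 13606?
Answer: -54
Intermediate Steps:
R(X) = -27 + X
L = -63 (L = 13543 - 13606 = -63)
L + R((-6)²) = -63 + (-27 + (-6)²) = -63 + (-27 + 36) = -63 + 9 = -54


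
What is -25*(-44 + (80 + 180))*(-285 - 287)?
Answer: 3088800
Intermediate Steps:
-25*(-44 + (80 + 180))*(-285 - 287) = -25*(-44 + 260)*(-572) = -5400*(-572) = -25*(-123552) = 3088800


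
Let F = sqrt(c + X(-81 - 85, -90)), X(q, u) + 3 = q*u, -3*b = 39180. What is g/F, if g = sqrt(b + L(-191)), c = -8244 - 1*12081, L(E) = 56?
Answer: sqrt(4379097)/1347 ≈ 1.5535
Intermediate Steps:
b = -13060 (b = -1/3*39180 = -13060)
X(q, u) = -3 + q*u
c = -20325 (c = -8244 - 12081 = -20325)
F = 2*I*sqrt(1347) (F = sqrt(-20325 + (-3 + (-81 - 85)*(-90))) = sqrt(-20325 + (-3 - 166*(-90))) = sqrt(-20325 + (-3 + 14940)) = sqrt(-20325 + 14937) = sqrt(-5388) = 2*I*sqrt(1347) ≈ 73.403*I)
g = 2*I*sqrt(3251) (g = sqrt(-13060 + 56) = sqrt(-13004) = 2*I*sqrt(3251) ≈ 114.04*I)
g/F = (2*I*sqrt(3251))/((2*I*sqrt(1347))) = (2*I*sqrt(3251))*(-I*sqrt(1347)/2694) = sqrt(4379097)/1347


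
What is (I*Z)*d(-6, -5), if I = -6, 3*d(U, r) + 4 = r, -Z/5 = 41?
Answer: -3690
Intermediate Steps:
Z = -205 (Z = -5*41 = -205)
d(U, r) = -4/3 + r/3
(I*Z)*d(-6, -5) = (-6*(-205))*(-4/3 + (1/3)*(-5)) = 1230*(-4/3 - 5/3) = 1230*(-3) = -3690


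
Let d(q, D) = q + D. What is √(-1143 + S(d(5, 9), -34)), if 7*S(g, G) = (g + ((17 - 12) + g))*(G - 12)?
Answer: I*√66633/7 ≈ 36.876*I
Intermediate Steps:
d(q, D) = D + q
S(g, G) = (-12 + G)*(5 + 2*g)/7 (S(g, G) = ((g + ((17 - 12) + g))*(G - 12))/7 = ((g + (5 + g))*(-12 + G))/7 = ((5 + 2*g)*(-12 + G))/7 = ((-12 + G)*(5 + 2*g))/7 = (-12 + G)*(5 + 2*g)/7)
√(-1143 + S(d(5, 9), -34)) = √(-1143 + (-60/7 - 24*(9 + 5)/7 + (5/7)*(-34) + (2/7)*(-34)*(9 + 5))) = √(-1143 + (-60/7 - 24/7*14 - 170/7 + (2/7)*(-34)*14)) = √(-1143 + (-60/7 - 48 - 170/7 - 136)) = √(-1143 - 1518/7) = √(-9519/7) = I*√66633/7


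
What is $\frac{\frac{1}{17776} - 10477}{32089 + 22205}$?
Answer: $- \frac{62079717}{321710048} \approx -0.19297$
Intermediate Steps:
$\frac{\frac{1}{17776} - 10477}{32089 + 22205} = \frac{\frac{1}{17776} - 10477}{54294} = \left(- \frac{186239151}{17776}\right) \frac{1}{54294} = - \frac{62079717}{321710048}$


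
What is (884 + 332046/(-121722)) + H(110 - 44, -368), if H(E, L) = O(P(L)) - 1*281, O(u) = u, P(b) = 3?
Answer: 12238581/20287 ≈ 603.27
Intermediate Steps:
H(E, L) = -278 (H(E, L) = 3 - 1*281 = 3 - 281 = -278)
(884 + 332046/(-121722)) + H(110 - 44, -368) = (884 + 332046/(-121722)) - 278 = (884 + 332046*(-1/121722)) - 278 = (884 - 55341/20287) - 278 = 17878367/20287 - 278 = 12238581/20287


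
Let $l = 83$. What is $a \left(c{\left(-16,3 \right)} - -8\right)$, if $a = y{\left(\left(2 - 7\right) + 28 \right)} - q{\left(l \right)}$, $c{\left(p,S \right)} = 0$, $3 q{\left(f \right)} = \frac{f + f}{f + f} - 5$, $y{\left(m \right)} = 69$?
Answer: $\frac{1688}{3} \approx 562.67$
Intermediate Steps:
$q{\left(f \right)} = - \frac{4}{3}$ ($q{\left(f \right)} = \frac{\frac{f + f}{f + f} - 5}{3} = \frac{\frac{2 f}{2 f} - 5}{3} = \frac{2 f \frac{1}{2 f} - 5}{3} = \frac{1 - 5}{3} = \frac{1}{3} \left(-4\right) = - \frac{4}{3}$)
$a = \frac{211}{3}$ ($a = 69 - - \frac{4}{3} = 69 + \frac{4}{3} = \frac{211}{3} \approx 70.333$)
$a \left(c{\left(-16,3 \right)} - -8\right) = \frac{211 \left(0 - -8\right)}{3} = \frac{211 \left(0 + 8\right)}{3} = \frac{211}{3} \cdot 8 = \frac{1688}{3}$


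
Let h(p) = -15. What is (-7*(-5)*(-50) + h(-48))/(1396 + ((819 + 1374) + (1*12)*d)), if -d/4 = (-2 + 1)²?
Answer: -1765/3541 ≈ -0.49845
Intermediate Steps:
d = -4 (d = -4*(-2 + 1)² = -4*(-1)² = -4*1 = -4)
(-7*(-5)*(-50) + h(-48))/(1396 + ((819 + 1374) + (1*12)*d)) = (-7*(-5)*(-50) - 15)/(1396 + ((819 + 1374) + (1*12)*(-4))) = (35*(-50) - 15)/(1396 + (2193 + 12*(-4))) = (-1750 - 15)/(1396 + (2193 - 48)) = -1765/(1396 + 2145) = -1765/3541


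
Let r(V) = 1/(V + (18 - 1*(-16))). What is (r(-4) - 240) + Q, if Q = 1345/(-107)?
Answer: -810643/3210 ≈ -252.54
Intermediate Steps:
r(V) = 1/(34 + V) (r(V) = 1/(V + (18 + 16)) = 1/(V + 34) = 1/(34 + V))
Q = -1345/107 (Q = 1345*(-1/107) = -1345/107 ≈ -12.570)
(r(-4) - 240) + Q = (1/(34 - 4) - 240) - 1345/107 = (1/30 - 240) - 1345/107 = -7199/30 - 1345/107 = -810643/3210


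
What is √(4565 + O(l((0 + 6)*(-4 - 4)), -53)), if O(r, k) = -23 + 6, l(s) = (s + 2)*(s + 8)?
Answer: 2*√1137 ≈ 67.439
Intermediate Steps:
l(s) = (2 + s)*(8 + s)
O(r, k) = -17
√(4565 + O(l((0 + 6)*(-4 - 4)), -53)) = √(4565 - 17) = √4548 = 2*√1137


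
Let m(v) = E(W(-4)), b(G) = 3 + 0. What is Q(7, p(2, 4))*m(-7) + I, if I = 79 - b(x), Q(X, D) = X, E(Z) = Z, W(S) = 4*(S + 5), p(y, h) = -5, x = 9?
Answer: 104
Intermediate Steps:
W(S) = 20 + 4*S (W(S) = 4*(5 + S) = 20 + 4*S)
b(G) = 3
m(v) = 4 (m(v) = 20 + 4*(-4) = 20 - 16 = 4)
I = 76 (I = 79 - 1*3 = 79 - 3 = 76)
Q(7, p(2, 4))*m(-7) + I = 7*4 + 76 = 28 + 76 = 104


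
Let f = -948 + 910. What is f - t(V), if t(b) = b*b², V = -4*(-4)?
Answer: -4134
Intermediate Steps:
V = 16
t(b) = b³
f = -38
f - t(V) = -38 - 1*16³ = -38 - 1*4096 = -38 - 4096 = -4134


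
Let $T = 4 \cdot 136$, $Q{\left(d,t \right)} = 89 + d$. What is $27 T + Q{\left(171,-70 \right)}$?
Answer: $14948$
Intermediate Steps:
$T = 544$
$27 T + Q{\left(171,-70 \right)} = 27 \cdot 544 + \left(89 + 171\right) = 14688 + 260 = 14948$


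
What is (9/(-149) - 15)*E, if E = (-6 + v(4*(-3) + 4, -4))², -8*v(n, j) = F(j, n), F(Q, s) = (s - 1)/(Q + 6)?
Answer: -4246209/9536 ≈ -445.28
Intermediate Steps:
F(Q, s) = (-1 + s)/(6 + Q)
v(n, j) = -(-1 + n)/(8*(6 + j))
E = 7569/256 (E = (-6 + (1 - (4*(-3) + 4))/(8*(6 - 4)))² = (-6 + (⅛)*(1 - (-12 + 4))/2)² = (-6 + (⅛)*(½)*(1 - 1*(-8)))² = (-6 + (⅛)*(½)*(1 + 8))² = (-6 + (⅛)*(½)*9)² = (-6 + 9/16)² = (-87/16)² = 7569/256 ≈ 29.566)
(9/(-149) - 15)*E = (9/(-149) - 15)*(7569/256) = (9*(-1/149) - 15)*(7569/256) = (-9/149 - 15)*(7569/256) = -2244/149*7569/256 = -4246209/9536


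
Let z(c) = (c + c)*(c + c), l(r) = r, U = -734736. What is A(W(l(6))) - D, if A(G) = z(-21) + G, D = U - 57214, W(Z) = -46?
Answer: 793668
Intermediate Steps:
D = -791950 (D = -734736 - 57214 = -791950)
z(c) = 4*c² (z(c) = (2*c)*(2*c) = 4*c²)
A(G) = 1764 + G (A(G) = 4*(-21)² + G = 4*441 + G = 1764 + G)
A(W(l(6))) - D = (1764 - 46) - 1*(-791950) = 1718 + 791950 = 793668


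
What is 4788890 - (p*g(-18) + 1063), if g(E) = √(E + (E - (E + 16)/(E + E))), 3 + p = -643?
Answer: 4787827 + 323*I*√1298/3 ≈ 4.7878e+6 + 3879.0*I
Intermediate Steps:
p = -646 (p = -3 - 643 = -646)
g(E) = √(2*E - (16 + E)/(2*E)) (g(E) = √(E + (E - (16 + E)/(2*E))) = √(2*E - (16 + E)/(2*E)))
4788890 - (p*g(-18) + 1063) = 4788890 - (-323*√(-2 - 32/(-18) + 8*(-18)) + 1063) = 4788890 - (-323*√(-2 - 32*(-1/18) - 144) + 1063) = 4788890 - (-323*√(-2 + 16/9 - 144) + 1063) = 4788890 - (-323*√(-1298/9) + 1063) = 4788890 - (-323*I*√1298/3 + 1063) = 4788890 - (1063 - 323*I*√1298/3) = 4788890 + (-1063 + 323*I*√1298/3) = 4787827 + 323*I*√1298/3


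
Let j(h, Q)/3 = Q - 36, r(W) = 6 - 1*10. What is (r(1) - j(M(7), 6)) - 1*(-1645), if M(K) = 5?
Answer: 1731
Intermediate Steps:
r(W) = -4 (r(W) = 6 - 10 = -4)
j(h, Q) = -108 + 3*Q (j(h, Q) = 3*(Q - 36) = 3*(-36 + Q) = -108 + 3*Q)
(r(1) - j(M(7), 6)) - 1*(-1645) = (-4 - (-108 + 3*6)) - 1*(-1645) = (-4 - (-108 + 18)) + 1645 = (-4 - 1*(-90)) + 1645 = (-4 + 90) + 1645 = 86 + 1645 = 1731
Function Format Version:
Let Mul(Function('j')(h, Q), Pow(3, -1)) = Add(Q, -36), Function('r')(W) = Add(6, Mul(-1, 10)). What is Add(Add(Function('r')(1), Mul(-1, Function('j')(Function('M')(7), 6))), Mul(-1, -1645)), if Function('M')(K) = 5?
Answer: 1731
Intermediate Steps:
Function('r')(W) = -4 (Function('r')(W) = Add(6, -10) = -4)
Function('j')(h, Q) = Add(-108, Mul(3, Q)) (Function('j')(h, Q) = Mul(3, Add(Q, -36)) = Mul(3, Add(-36, Q)) = Add(-108, Mul(3, Q)))
Add(Add(Function('r')(1), Mul(-1, Function('j')(Function('M')(7), 6))), Mul(-1, -1645)) = Add(Add(-4, Mul(-1, Add(-108, Mul(3, 6)))), Mul(-1, -1645)) = Add(Add(-4, Mul(-1, Add(-108, 18))), 1645) = Add(Add(-4, Mul(-1, -90)), 1645) = Add(Add(-4, 90), 1645) = Add(86, 1645) = 1731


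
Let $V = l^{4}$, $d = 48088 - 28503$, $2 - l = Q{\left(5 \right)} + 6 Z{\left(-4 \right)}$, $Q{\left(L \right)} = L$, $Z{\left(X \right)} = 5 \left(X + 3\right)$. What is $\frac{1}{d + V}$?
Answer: $\frac{1}{551026} \approx 1.8148 \cdot 10^{-6}$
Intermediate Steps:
$Z{\left(X \right)} = 15 + 5 X$ ($Z{\left(X \right)} = 5 \left(3 + X\right) = 15 + 5 X$)
$l = 27$ ($l = 2 - \left(5 + 6 \left(15 + 5 \left(-4\right)\right)\right) = 2 - \left(5 + 6 \left(15 - 20\right)\right) = 2 - \left(5 + 6 \left(-5\right)\right) = 2 - \left(5 - 30\right) = 2 - -25 = 2 + 25 = 27$)
$d = 19585$ ($d = 48088 - 28503 = 19585$)
$V = 531441$ ($V = 27^{4} = 531441$)
$\frac{1}{d + V} = \frac{1}{19585 + 531441} = \frac{1}{551026}$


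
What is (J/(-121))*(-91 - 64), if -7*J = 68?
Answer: -10540/847 ≈ -12.444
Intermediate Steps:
J = -68/7 (J = -⅐*68 = -68/7 ≈ -9.7143)
(J/(-121))*(-91 - 64) = (-68/7/(-121))*(-91 - 64) = -68/7*(-1/121)*(-155) = (68/847)*(-155) = -10540/847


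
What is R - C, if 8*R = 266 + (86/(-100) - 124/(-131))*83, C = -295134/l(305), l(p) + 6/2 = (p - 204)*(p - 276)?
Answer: 1478620849/10951600 ≈ 135.01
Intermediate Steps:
l(p) = -3 + (-276 + p)*(-204 + p) (l(p) = -3 + (p - 204)*(p - 276) = -3 + (-204 + p)*(-276 + p) = -3 + (-276 + p)*(-204 + p))
C = -21081/209 (C = -295134/(56301 + 305**2 - 480*305) = -295134/(56301 + 93025 - 146400) = -295134/2926 = -295134*1/2926 = -21081/209 ≈ -100.87)
R = 1789361/52400 (R = (266 + (86/(-100) - 124/(-131))*83)/8 = (266 + (86*(-1/100) - 124*(-1/131))*83)/8 = (266 + (-43/50 + 124/131)*83)/8 = (266 + (567/6550)*83)/8 = (266 + 47061/6550)/8 = (1/8)*(1789361/6550) = 1789361/52400 ≈ 34.148)
R - C = 1789361/52400 - 1*(-21081/209) = 1789361/52400 + 21081/209 = 1478620849/10951600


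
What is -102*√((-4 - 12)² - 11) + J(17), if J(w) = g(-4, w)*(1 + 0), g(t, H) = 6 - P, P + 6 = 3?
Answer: 9 - 714*√5 ≈ -1587.6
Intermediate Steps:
P = -3 (P = -6 + 3 = -3)
g(t, H) = 9 (g(t, H) = 6 - 1*(-3) = 6 + 3 = 9)
J(w) = 9 (J(w) = 9*(1 + 0) = 9*1 = 9)
-102*√((-4 - 12)² - 11) + J(17) = -102*√((-4 - 12)² - 11) + 9 = -102*√((-16)² - 11) + 9 = -102*√(256 - 11) + 9 = -714*√5 + 9 = 9 - 714*√5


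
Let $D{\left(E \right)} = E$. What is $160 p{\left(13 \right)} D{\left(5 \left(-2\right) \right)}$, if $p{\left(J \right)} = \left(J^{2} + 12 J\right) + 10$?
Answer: $-536000$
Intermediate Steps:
$p{\left(J \right)} = 10 + J^{2} + 12 J$
$160 p{\left(13 \right)} D{\left(5 \left(-2\right) \right)} = 160 \left(10 + 13^{2} + 12 \cdot 13\right) 5 \left(-2\right) = 160 \left(10 + 169 + 156\right) \left(-10\right) = 160 \cdot 335 \left(-10\right) = 53600 \left(-10\right) = -536000$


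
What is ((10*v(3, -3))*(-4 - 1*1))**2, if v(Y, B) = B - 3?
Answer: 90000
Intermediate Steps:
v(Y, B) = -3 + B
((10*v(3, -3))*(-4 - 1*1))**2 = ((10*(-3 - 3))*(-4 - 1*1))**2 = ((10*(-6))*(-4 - 1))**2 = (-60*(-5))**2 = 300**2 = 90000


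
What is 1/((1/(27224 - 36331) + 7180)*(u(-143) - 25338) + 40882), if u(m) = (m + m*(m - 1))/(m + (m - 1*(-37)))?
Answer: -2267643/413789537656123 ≈ -5.4802e-9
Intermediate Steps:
u(m) = (m + m*(-1 + m))/(37 + 2*m) (u(m) = (m + m*(-1 + m))/(m + (m + 37)) = (m + m*(-1 + m))/(m + (37 + m)) = (m + m*(-1 + m))/(37 + 2*m))
1/((1/(27224 - 36331) + 7180)*(u(-143) - 25338) + 40882) = 1/((1/(27224 - 36331) + 7180)*((-143)**2/(37 + 2*(-143)) - 25338) + 40882) = 1/((1/(-9107) + 7180)*(20449/(37 - 286) - 25338) + 40882) = 1/((-1/9107 + 7180)*(20449/(-249) - 25338) + 40882) = 1/(65388259*(20449*(-1/249) - 25338)/9107 + 40882) = 1/(65388259*(-20449/249 - 25338)/9107 + 40882) = 1/((65388259/9107)*(-6329611/249) + 40882) = 1/(-413882243437249/2267643 + 40882) = 1/(-413789537656123/2267643) = -2267643/413789537656123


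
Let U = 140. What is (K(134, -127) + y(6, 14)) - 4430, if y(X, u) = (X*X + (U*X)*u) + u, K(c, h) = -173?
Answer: 7207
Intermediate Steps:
y(X, u) = u + X² + 140*X*u (y(X, u) = (X*X + (140*X)*u) + u = (X² + 140*X*u) + u = u + X² + 140*X*u)
(K(134, -127) + y(6, 14)) - 4430 = (-173 + (14 + 6² + 140*6*14)) - 4430 = (-173 + (14 + 36 + 11760)) - 4430 = (-173 + 11810) - 4430 = 11637 - 4430 = 7207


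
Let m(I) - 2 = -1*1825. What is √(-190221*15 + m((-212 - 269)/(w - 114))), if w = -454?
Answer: I*√2855138 ≈ 1689.7*I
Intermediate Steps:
m(I) = -1823 (m(I) = 2 - 1*1825 = 2 - 1825 = -1823)
√(-190221*15 + m((-212 - 269)/(w - 114))) = √(-190221*15 - 1823) = √(-2853315 - 1823) = √(-2855138) = I*√2855138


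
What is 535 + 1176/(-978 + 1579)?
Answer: 322711/601 ≈ 536.96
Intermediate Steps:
535 + 1176/(-978 + 1579) = 535 + 1176/601 = 322711/601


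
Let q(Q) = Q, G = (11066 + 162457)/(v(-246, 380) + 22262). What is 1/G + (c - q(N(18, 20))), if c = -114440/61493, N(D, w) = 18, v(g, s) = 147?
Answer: -210548072585/10670449839 ≈ -19.732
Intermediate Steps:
c = -114440/61493 (c = -114440*1/61493 = -114440/61493 ≈ -1.8610)
G = 173523/22409 (G = (11066 + 162457)/(147 + 22262) = 173523/22409 ≈ 7.7435)
1/G + (c - q(N(18, 20))) = 1/(173523/22409) + (-114440/61493 - 1*18) = 22409/173523 + (-114440/61493 - 18) = 22409/173523 - 1221314/61493 = -210548072585/10670449839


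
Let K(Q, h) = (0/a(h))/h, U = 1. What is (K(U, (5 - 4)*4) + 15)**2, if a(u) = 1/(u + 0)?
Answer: 225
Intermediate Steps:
a(u) = 1/u
K(Q, h) = 0 (K(Q, h) = (0/(1/h))/h = (0*h)/h = 0/h = 0)
(K(U, (5 - 4)*4) + 15)**2 = (0 + 15)**2 = 15**2 = 225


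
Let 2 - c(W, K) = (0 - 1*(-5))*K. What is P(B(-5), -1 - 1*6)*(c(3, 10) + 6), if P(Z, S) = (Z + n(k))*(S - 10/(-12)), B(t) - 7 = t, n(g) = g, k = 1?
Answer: 777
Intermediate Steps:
c(W, K) = 2 - 5*K (c(W, K) = 2 - (0 - 1*(-5))*K = 2 - (0 + 5)*K = 2 - 5*K)
B(t) = 7 + t
P(Z, S) = (1 + Z)*(5/6 + S) (P(Z, S) = (Z + 1)*(S - 10/(-12)) = (1 + Z)*(S - 10*(-1/12)) = (1 + Z)*(S + 5/6) = (1 + Z)*(5/6 + S))
P(B(-5), -1 - 1*6)*(c(3, 10) + 6) = (5/6 + (-1 - 1*6) + 5*(7 - 5)/6 + (-1 - 1*6)*(7 - 5))*((2 - 5*10) + 6) = (5/6 + (-1 - 6) + (5/6)*2 + (-1 - 6)*2)*((2 - 50) + 6) = (5/6 - 7 + 5/3 - 7*2)*(-48 + 6) = (5/6 - 7 + 5/3 - 14)*(-42) = -37/2*(-42) = 777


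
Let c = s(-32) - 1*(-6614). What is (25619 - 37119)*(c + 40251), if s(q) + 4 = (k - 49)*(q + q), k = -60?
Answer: -619125500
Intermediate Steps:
s(q) = -4 - 218*q (s(q) = -4 + (-60 - 49)*(q + q) = -4 - 218*q)
c = 13586 (c = (-4 - 218*(-32)) - 1*(-6614) = (-4 + 6976) + 6614 = 6972 + 6614 = 13586)
(25619 - 37119)*(c + 40251) = (25619 - 37119)*(13586 + 40251) = -11500*53837 = -619125500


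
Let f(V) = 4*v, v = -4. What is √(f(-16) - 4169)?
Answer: 3*I*√465 ≈ 64.692*I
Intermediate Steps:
f(V) = -16 (f(V) = 4*(-4) = -16)
√(f(-16) - 4169) = √(-16 - 4169) = √(-4185) = 3*I*√465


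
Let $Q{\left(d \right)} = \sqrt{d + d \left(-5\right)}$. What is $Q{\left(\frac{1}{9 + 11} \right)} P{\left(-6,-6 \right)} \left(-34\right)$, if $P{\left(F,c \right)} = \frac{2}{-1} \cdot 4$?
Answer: $\frac{272 i \sqrt{5}}{5} \approx 121.64 i$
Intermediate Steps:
$P{\left(F,c \right)} = -8$ ($P{\left(F,c \right)} = 2 \left(-1\right) 4 = \left(-2\right) 4 = -8$)
$Q{\left(d \right)} = 2 \sqrt{- d}$ ($Q{\left(d \right)} = \sqrt{d - 5 d} = \sqrt{- 4 d} = 2 \sqrt{- d}$)
$Q{\left(\frac{1}{9 + 11} \right)} P{\left(-6,-6 \right)} \left(-34\right) = 2 \sqrt{- \frac{1}{9 + 11}} \left(-8\right) \left(-34\right) = 2 \sqrt{- \frac{1}{20}} \left(-8\right) \left(-34\right) = 2 \frac{i \sqrt{5}}{10} \left(-8\right) \left(-34\right) = \frac{i \sqrt{5}}{5} \left(-8\right) \left(-34\right) = - \frac{8 i \sqrt{5}}{5} \left(-34\right) = \frac{272 i \sqrt{5}}{5}$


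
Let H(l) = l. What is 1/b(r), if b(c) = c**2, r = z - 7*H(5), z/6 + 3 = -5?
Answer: 1/6889 ≈ 0.00014516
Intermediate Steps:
z = -48 (z = -18 + 6*(-5) = -18 - 30 = -48)
r = -83 (r = -48 - 7*5 = -48 - 35 = -83)
1/b(r) = 1/((-83)**2) = 1/6889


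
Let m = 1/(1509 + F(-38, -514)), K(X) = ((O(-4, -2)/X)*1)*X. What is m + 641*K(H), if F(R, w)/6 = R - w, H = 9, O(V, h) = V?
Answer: -11191859/4365 ≈ -2564.0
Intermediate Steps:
F(R, w) = -6*w + 6*R (F(R, w) = 6*(R - w) = -6*w + 6*R)
K(X) = -4 (K(X) = (-4/X*1)*X = (-4/X)*X = -4)
m = 1/4365 (m = 1/(1509 + (-6*(-514) + 6*(-38))) = 1/(1509 + (3084 - 228)) = 1/(1509 + 2856) = 1/4365 ≈ 0.00022910)
m + 641*K(H) = 1/4365 + 641*(-4) = 1/4365 - 2564 = -11191859/4365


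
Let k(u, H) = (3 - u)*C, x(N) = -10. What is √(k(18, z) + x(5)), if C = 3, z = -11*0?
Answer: I*√55 ≈ 7.4162*I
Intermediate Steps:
z = 0
k(u, H) = 9 - 3*u (k(u, H) = (3 - u)*3 = 9 - 3*u)
√(k(18, z) + x(5)) = √((9 - 3*18) - 10) = √((9 - 54) - 10) = √(-45 - 10) = √(-55) = I*√55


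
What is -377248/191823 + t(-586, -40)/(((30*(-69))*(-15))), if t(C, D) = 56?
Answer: -1950468052/992684025 ≈ -1.9648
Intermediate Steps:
-377248/191823 + t(-586, -40)/(((30*(-69))*(-15))) = -377248/191823 + 56/(((30*(-69))*(-15))) = -377248*1/191823 + 56/((-2070*(-15))) = -377248/191823 + 56/31050 = -377248/191823 + 56*(1/31050) = -377248/191823 + 28/15525 = -1950468052/992684025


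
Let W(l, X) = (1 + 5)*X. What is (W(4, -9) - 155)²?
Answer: 43681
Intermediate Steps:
W(l, X) = 6*X
(W(4, -9) - 155)² = (6*(-9) - 155)² = (-54 - 155)² = (-209)² = 43681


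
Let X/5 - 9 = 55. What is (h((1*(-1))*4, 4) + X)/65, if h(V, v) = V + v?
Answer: 64/13 ≈ 4.9231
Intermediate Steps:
X = 320 (X = 45 + 5*55 = 45 + 275 = 320)
(h((1*(-1))*4, 4) + X)/65 = (((1*(-1))*4 + 4) + 320)/65 = ((-1*4 + 4) + 320)*(1/65) = ((-4 + 4) + 320)*(1/65) = (0 + 320)*(1/65) = 320*(1/65) = 64/13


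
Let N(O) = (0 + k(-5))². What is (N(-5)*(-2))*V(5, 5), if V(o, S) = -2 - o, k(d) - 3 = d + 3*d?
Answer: 4046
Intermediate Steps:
k(d) = 3 + 4*d (k(d) = 3 + (d + 3*d) = 3 + 4*d)
N(O) = 289 (N(O) = (0 + (3 + 4*(-5)))² = (0 + (3 - 20))² = (0 - 17)² = (-17)² = 289)
(N(-5)*(-2))*V(5, 5) = (289*(-2))*(-2 - 1*5) = -578*(-2 - 5) = -578*(-7) = 4046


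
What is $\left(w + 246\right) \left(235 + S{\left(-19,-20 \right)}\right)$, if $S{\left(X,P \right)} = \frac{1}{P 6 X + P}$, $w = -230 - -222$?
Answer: $\frac{63201019}{1130} \approx 55930.0$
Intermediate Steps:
$w = -8$ ($w = -230 + 222 = -8$)
$S{\left(X,P \right)} = \frac{1}{P + 6 P X}$ ($S{\left(X,P \right)} = \frac{1}{6 P X + P} = \frac{1}{P + 6 P X}$)
$\left(w + 246\right) \left(235 + S{\left(-19,-20 \right)}\right) = \left(-8 + 246\right) \left(235 + \frac{1}{\left(-20\right) \left(1 + 6 \left(-19\right)\right)}\right) = 238 \left(235 - \frac{1}{20 \left(1 - 114\right)}\right) = 238 \left(235 - \frac{1}{20 \left(-113\right)}\right) = 238 \left(235 - - \frac{1}{2260}\right) = 238 \left(235 + \frac{1}{2260}\right) = 238 \cdot \frac{531101}{2260} = \frac{63201019}{1130}$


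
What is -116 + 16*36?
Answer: 460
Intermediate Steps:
-116 + 16*36 = -116 + 576 = 460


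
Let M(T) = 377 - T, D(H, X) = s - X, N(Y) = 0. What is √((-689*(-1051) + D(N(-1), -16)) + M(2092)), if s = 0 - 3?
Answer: √722437 ≈ 849.96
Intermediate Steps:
s = -3
D(H, X) = -3 - X
√((-689*(-1051) + D(N(-1), -16)) + M(2092)) = √((-689*(-1051) + (-3 - 1*(-16))) + (377 - 1*2092)) = √((724139 + (-3 + 16)) + (377 - 2092)) = √((724139 + 13) - 1715) = √(724152 - 1715) = √722437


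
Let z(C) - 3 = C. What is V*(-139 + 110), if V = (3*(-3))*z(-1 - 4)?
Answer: -522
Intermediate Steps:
z(C) = 3 + C
V = 18 (V = (3*(-3))*(3 + (-1 - 4)) = -9*(3 - 5) = -9*(-2) = 18)
V*(-139 + 110) = 18*(-139 + 110) = 18*(-29) = -522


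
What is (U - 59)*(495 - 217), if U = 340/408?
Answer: -48511/3 ≈ -16170.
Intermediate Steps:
U = 5/6 (U = 340*(1/408) = 5/6 ≈ 0.83333)
(U - 59)*(495 - 217) = (5/6 - 59)*(495 - 217) = -349/6*278 = -48511/3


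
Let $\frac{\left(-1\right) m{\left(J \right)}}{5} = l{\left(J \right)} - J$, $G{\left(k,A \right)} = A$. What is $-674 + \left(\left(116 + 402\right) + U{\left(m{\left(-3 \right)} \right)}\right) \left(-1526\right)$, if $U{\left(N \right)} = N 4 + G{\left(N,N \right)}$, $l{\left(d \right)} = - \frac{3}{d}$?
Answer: $-638542$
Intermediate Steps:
$m{\left(J \right)} = 5 J + \frac{15}{J}$ ($m{\left(J \right)} = - 5 \left(- \frac{3}{J} - J\right) = - 5 \left(- J - \frac{3}{J}\right) = 5 J + \frac{15}{J}$)
$U{\left(N \right)} = 5 N$ ($U{\left(N \right)} = N 4 + N = 4 N + N = 5 N$)
$-674 + \left(\left(116 + 402\right) + U{\left(m{\left(-3 \right)} \right)}\right) \left(-1526\right) = -674 + \left(\left(116 + 402\right) + 5 \left(5 \left(-3\right) + \frac{15}{-3}\right)\right) \left(-1526\right) = -674 + \left(518 + 5 \left(-15 + 15 \left(- \frac{1}{3}\right)\right)\right) \left(-1526\right) = -674 + \left(518 + 5 \left(-15 - 5\right)\right) \left(-1526\right) = -674 + \left(518 + 5 \left(-20\right)\right) \left(-1526\right) = -674 + \left(518 - 100\right) \left(-1526\right) = -674 + 418 \left(-1526\right) = -674 - 637868 = -638542$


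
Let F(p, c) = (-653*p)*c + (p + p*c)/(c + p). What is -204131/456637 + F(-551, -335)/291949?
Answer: -24409289869516101/59058418972259 ≈ -413.31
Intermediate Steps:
F(p, c) = (p + c*p)/(c + p) - 653*c*p (F(p, c) = -653*c*p + (p + c*p)/(c + p) = (p + c*p)/(c + p) - 653*c*p)
-204131/456637 + F(-551, -335)/291949 = -204131/456637 - 551*(1 - 335 - 653*(-335)² - 653*(-335)*(-551))/(-335 - 551)/291949 = -204131*1/456637 - 551*(1 - 335 - 653*112225 - 120534005)/(-886)*(1/291949) = -204131/456637 - 551*(-1/886)*(1 - 335 - 73282925 - 120534005)*(1/291949) = -204131/456637 - 551*(-1/886)*(-193817264)*(1/291949) = -204131/456637 - 53396656232/443*1/291949 = -204131/456637 - 53396656232/129333407 = -24409289869516101/59058418972259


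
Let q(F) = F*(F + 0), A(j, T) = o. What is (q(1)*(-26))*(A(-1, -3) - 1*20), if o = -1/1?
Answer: 546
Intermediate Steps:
o = -1 (o = -1*1 = -1)
A(j, T) = -1
q(F) = F**2 (q(F) = F*F = F**2)
(q(1)*(-26))*(A(-1, -3) - 1*20) = (1**2*(-26))*(-1 - 1*20) = (1*(-26))*(-1 - 20) = -26*(-21) = 546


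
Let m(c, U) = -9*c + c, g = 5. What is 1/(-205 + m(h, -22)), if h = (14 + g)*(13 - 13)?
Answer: -1/205 ≈ -0.0048781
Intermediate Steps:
h = 0 (h = (14 + 5)*(13 - 13) = 19*0 = 0)
m(c, U) = -8*c
1/(-205 + m(h, -22)) = 1/(-205 - 8*0) = 1/(-205 + 0) = 1/(-205) = -1/205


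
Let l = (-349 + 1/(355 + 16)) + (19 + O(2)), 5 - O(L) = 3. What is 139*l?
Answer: -16914493/371 ≈ -45592.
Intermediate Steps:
O(L) = 2 (O(L) = 5 - 1*3 = 5 - 3 = 2)
l = -121687/371 (l = (-349 + 1/(355 + 16)) + (19 + 2) = (-349 + 1/371) + 21 = -129478/371 + 21 = -121687/371 ≈ -328.00)
139*l = 139*(-121687/371) = -16914493/371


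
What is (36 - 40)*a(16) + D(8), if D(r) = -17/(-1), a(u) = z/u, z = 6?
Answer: 31/2 ≈ 15.500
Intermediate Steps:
a(u) = 6/u
D(r) = 17 (D(r) = -17*(-1) = 17)
(36 - 40)*a(16) + D(8) = (36 - 40)*(6/16) + 17 = -24/16 + 17 = -4*3/8 + 17 = -3/2 + 17 = 31/2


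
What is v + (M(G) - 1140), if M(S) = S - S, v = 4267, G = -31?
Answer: 3127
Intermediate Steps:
M(S) = 0
v + (M(G) - 1140) = 4267 + (0 - 1140) = 4267 - 1140 = 3127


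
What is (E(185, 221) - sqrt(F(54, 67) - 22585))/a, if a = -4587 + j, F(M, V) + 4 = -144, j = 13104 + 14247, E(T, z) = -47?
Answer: -47/22764 - I*sqrt(22733)/22764 ≈ -0.0020647 - 0.0066234*I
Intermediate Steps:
j = 27351
F(M, V) = -148 (F(M, V) = -4 - 144 = -148)
a = 22764 (a = -4587 + 27351 = 22764)
(E(185, 221) - sqrt(F(54, 67) - 22585))/a = (-47 - sqrt(-148 - 22585))/22764 = (-47 - sqrt(-22733))*(1/22764) = (-47 - I*sqrt(22733))*(1/22764) = -47/22764 - I*sqrt(22733)/22764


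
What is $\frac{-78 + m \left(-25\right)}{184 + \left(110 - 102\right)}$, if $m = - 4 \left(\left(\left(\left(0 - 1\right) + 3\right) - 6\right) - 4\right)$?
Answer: $- \frac{439}{96} \approx -4.5729$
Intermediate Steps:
$m = 32$ ($m = - 4 \left(\left(\left(-1 + 3\right) - 6\right) - 4\right) = - 4 \left(\left(2 - 6\right) - 4\right) = - 4 \left(-4 - 4\right) = \left(-4\right) \left(-8\right) = 32$)
$\frac{-78 + m \left(-25\right)}{184 + \left(110 - 102\right)} = \frac{-78 + 32 \left(-25\right)}{184 + \left(110 - 102\right)} = \frac{-78 - 800}{184 + 8} = - \frac{878}{192} = \left(-878\right) \frac{1}{192} = - \frac{439}{96}$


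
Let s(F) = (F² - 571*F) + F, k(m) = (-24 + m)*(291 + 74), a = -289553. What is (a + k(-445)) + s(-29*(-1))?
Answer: -476427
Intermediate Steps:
k(m) = -8760 + 365*m (k(m) = (-24 + m)*365 = -8760 + 365*m)
s(F) = F² - 570*F
(a + k(-445)) + s(-29*(-1)) = (-289553 + (-8760 + 365*(-445))) + (-29*(-1))*(-570 - 29*(-1)) = (-289553 + (-8760 - 162425)) + 29*(-570 + 29) = (-289553 - 171185) + 29*(-541) = -460738 - 15689 = -476427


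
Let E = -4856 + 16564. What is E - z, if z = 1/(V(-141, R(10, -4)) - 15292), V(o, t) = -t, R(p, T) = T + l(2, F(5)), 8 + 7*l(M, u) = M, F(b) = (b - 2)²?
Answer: 1252873087/107010 ≈ 11708.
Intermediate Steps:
F(b) = (-2 + b)²
l(M, u) = -8/7 + M/7
R(p, T) = -6/7 + T (R(p, T) = T + (-8/7 + (⅐)*2) = T + (-8/7 + 2/7) = T - 6/7 = -6/7 + T)
E = 11708
z = -7/107010 (z = 1/(-(-6/7 - 4) - 15292) = 1/(-1*(-34/7) - 15292) = 1/(34/7 - 15292) = 1/(-107010/7) = -7/107010 ≈ -6.5414e-5)
E - z = 11708 - 1*(-7/107010) = 11708 + 7/107010 = 1252873087/107010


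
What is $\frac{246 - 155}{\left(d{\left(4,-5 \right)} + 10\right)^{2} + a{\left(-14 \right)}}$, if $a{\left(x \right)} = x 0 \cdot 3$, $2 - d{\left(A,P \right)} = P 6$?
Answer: $\frac{13}{252} \approx 0.051587$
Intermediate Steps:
$d{\left(A,P \right)} = 2 - 6 P$ ($d{\left(A,P \right)} = 2 - P 6 = 2 - 6 P$)
$a{\left(x \right)} = 0$ ($a{\left(x \right)} = 0 \cdot 3 = 0$)
$\frac{246 - 155}{\left(d{\left(4,-5 \right)} + 10\right)^{2} + a{\left(-14 \right)}} = \frac{246 - 155}{\left(\left(2 - -30\right) + 10\right)^{2} + 0} = \frac{91}{\left(\left(2 + 30\right) + 10\right)^{2} + 0} = \frac{91}{\left(32 + 10\right)^{2} + 0} = \frac{91}{42^{2} + 0} = \frac{91}{1764 + 0} = \frac{91}{1764} = 91 \cdot \frac{1}{1764} = \frac{13}{252}$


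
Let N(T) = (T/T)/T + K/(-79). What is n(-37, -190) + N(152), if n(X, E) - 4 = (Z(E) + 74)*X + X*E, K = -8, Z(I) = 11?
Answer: 46700407/12008 ≈ 3889.1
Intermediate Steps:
N(T) = 8/79 + 1/T (N(T) = (T/T)/T - 8/(-79) = 1/T - 8*(-1/79) = 1/T + 8/79 = 8/79 + 1/T)
n(X, E) = 4 + 85*X + E*X (n(X, E) = 4 + ((11 + 74)*X + X*E) = 4 + (85*X + E*X) = 4 + 85*X + E*X)
n(-37, -190) + N(152) = (4 + 85*(-37) - 190*(-37)) + (8/79 + 1/152) = (4 - 3145 + 7030) + (8/79 + 1/152) = 3889 + 1295/12008 = 46700407/12008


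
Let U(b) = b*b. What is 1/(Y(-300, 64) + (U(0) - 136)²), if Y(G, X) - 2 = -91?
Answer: 1/18407 ≈ 5.4327e-5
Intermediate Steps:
Y(G, X) = -89 (Y(G, X) = 2 - 91 = -89)
U(b) = b²
1/(Y(-300, 64) + (U(0) - 136)²) = 1/(-89 + (0² - 136)²) = 1/(-89 + (0 - 136)²) = 1/(-89 + (-136)²) = 1/(-89 + 18496) = 1/18407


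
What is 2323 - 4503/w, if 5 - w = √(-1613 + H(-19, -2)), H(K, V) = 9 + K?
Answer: 3805789/1648 - 4503*I*√1623/1648 ≈ 2309.3 - 110.08*I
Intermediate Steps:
w = 5 - I*√1623 (w = 5 - √(-1613 + (9 - 19)) = 5 - √(-1613 - 10) = 5 - √(-1623) = 5 - I*√1623 ≈ 5.0 - 40.286*I)
2323 - 4503/w = 2323 - 4503/(5 - I*√1623)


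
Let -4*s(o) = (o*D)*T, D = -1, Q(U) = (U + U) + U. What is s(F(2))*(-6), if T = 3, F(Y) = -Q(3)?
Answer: 81/2 ≈ 40.500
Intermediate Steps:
Q(U) = 3*U (Q(U) = 2*U + U = 3*U)
F(Y) = -9 (F(Y) = -3*3 = -1*9 = -9)
s(o) = 3*o/4 (s(o) = -o*(-1)*3/4 = -(-o)*3/4 = -(-3)*o/4 = 3*o/4)
s(F(2))*(-6) = ((¾)*(-9))*(-6) = -27/4*(-6) = 81/2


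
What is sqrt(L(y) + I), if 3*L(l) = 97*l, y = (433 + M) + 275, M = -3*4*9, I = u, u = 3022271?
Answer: sqrt(3041671) ≈ 1744.0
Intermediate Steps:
I = 3022271
M = -108 (M = -12*9 = -108)
y = 600 (y = (433 - 108) + 275 = 325 + 275 = 600)
L(l) = 97*l/3 (L(l) = (97*l)/3 = 97*l/3)
sqrt(L(y) + I) = sqrt((97/3)*600 + 3022271) = sqrt(19400 + 3022271) = sqrt(3041671)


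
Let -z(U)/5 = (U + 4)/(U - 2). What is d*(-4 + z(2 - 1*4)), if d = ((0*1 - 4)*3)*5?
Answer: 90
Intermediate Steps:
z(U) = -5*(4 + U)/(-2 + U) (z(U) = -5*(U + 4)/(U - 2) = -5*(4 + U)/(-2 + U))
d = -60 (d = ((0 - 4)*3)*5 = -4*3*5 = -12*5 = -60)
d*(-4 + z(2 - 1*4)) = -60*(-4 + 5*(-4 - (2 - 1*4))/(-2 + (2 - 1*4))) = -60*(-4 + 5*(-4 - (2 - 4))/(-2 + (2 - 4))) = -60*(-4 + 5*(-4 - 1*(-2))/(-2 - 2)) = -60*(-4 + 5*(-4 + 2)/(-4)) = -60*(-4 + 5*(-¼)*(-2)) = -60*(-4 + 5/2) = -60*(-3/2) = 90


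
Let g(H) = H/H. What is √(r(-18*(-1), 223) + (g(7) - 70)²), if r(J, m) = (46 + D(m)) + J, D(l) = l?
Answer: 2*√1262 ≈ 71.049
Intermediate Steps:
g(H) = 1
r(J, m) = 46 + J + m (r(J, m) = (46 + m) + J = 46 + J + m)
√(r(-18*(-1), 223) + (g(7) - 70)²) = √((46 - 18*(-1) + 223) + (1 - 70)²) = √((46 + 18 + 223) + (-69)²) = √(287 + 4761) = √5048 = 2*√1262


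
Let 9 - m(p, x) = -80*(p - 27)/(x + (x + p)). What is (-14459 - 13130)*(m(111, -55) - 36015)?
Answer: 807971454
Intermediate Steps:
m(p, x) = 9 + 80*(-27 + p)/(p + 2*x) (m(p, x) = 9 - (-80)/((x + (x + p))/(p - 27)) = 9 - (-80)/((x + (p + x))/(-27 + p)) = 9 - (-80)/((p + 2*x)/(-27 + p)) = 9 - (-80)*(-27 + p)/(p + 2*x) = 9 + 80*(-27 + p)/(p + 2*x))
(-14459 - 13130)*(m(111, -55) - 36015) = (-14459 - 13130)*((-2160 + 18*(-55) + 89*111)/(111 + 2*(-55)) - 36015) = -27589*((-2160 - 990 + 9879)/(111 - 110) - 36015) = -27589*(6729/1 - 36015) = -27589*(1*6729 - 36015) = -27589*(6729 - 36015) = -27589*(-29286) = 807971454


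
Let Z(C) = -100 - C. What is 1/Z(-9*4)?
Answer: -1/64 ≈ -0.015625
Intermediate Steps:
1/Z(-9*4) = 1/(-100 - (-9)*4) = 1/(-100 - 1*(-36)) = 1/(-100 + 36) = 1/(-64) = -1/64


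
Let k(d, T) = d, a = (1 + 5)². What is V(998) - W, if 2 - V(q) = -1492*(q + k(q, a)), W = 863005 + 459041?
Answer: 1655988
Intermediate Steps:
W = 1322046
a = 36 (a = 6² = 36)
V(q) = 2 + 2984*q (V(q) = 2 - (-1492)*(q + q) = 2 - (-1492)*2*q = 2 - (-2984)*q = 2 + 2984*q)
V(998) - W = (2 + 2984*998) - 1*1322046 = (2 + 2978032) - 1322046 = 2978034 - 1322046 = 1655988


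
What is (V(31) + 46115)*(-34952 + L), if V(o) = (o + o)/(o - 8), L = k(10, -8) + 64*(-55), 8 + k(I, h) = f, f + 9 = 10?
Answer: -1774562811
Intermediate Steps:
f = 1 (f = -9 + 10 = 1)
k(I, h) = -7 (k(I, h) = -8 + 1 = -7)
L = -3527 (L = -7 + 64*(-55) = -7 - 3520 = -3527)
V(o) = 2*o/(-8 + o) (V(o) = (2*o)/(-8 + o) = 2*o/(-8 + o))
(V(31) + 46115)*(-34952 + L) = (2*31/(-8 + 31) + 46115)*(-34952 - 3527) = (2*31/23 + 46115)*(-38479) = (2*31*(1/23) + 46115)*(-38479) = (62/23 + 46115)*(-38479) = (1060707/23)*(-38479) = -1774562811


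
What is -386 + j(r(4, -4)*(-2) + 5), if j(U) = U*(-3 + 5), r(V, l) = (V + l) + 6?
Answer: -400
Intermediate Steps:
r(V, l) = 6 + V + l
j(U) = 2*U (j(U) = U*2 = 2*U)
-386 + j(r(4, -4)*(-2) + 5) = -386 + 2*((6 + 4 - 4)*(-2) + 5) = -386 + 2*(6*(-2) + 5) = -386 + 2*(-12 + 5) = -386 + 2*(-7) = -386 - 14 = -400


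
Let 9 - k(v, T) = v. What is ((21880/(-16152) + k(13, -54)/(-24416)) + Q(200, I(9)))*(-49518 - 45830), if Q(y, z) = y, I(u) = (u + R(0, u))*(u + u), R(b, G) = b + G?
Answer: -58355425943023/3080994 ≈ -1.8940e+7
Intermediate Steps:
R(b, G) = G + b
I(u) = 4*u² (I(u) = (u + (u + 0))*(u + u) = (u + u)*(2*u) = (2*u)*(2*u) = 4*u²)
k(v, T) = 9 - v
((21880/(-16152) + k(13, -54)/(-24416)) + Q(200, I(9)))*(-49518 - 45830) = ((21880/(-16152) + (9 - 1*13)/(-24416)) + 200)*(-49518 - 45830) = ((21880*(-1/16152) + (9 - 13)*(-1/24416)) + 200)*(-95348) = ((-2735/2019 - 4*(-1/24416)) + 200)*(-95348) = ((-2735/2019 + 1/6104) + 200)*(-95348) = (-16692421/12323976 + 200)*(-95348) = (2448102779/12323976)*(-95348) = -58355425943023/3080994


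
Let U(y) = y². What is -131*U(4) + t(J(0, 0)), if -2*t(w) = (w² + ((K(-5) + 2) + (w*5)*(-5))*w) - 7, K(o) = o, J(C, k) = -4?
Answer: -3813/2 ≈ -1906.5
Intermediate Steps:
t(w) = 7/2 - w²/2 - w*(-3 - 25*w)/2 (t(w) = -((w² + ((-5 + 2) + (w*5)*(-5))*w) - 7)/2 = -((w² + (-3 + (5*w)*(-5))*w) - 7)/2 = -((w² + (-3 - 25*w)*w) - 7)/2 = -((w² + w*(-3 - 25*w)) - 7)/2 = -(-7 + w² + w*(-3 - 25*w))/2 = 7/2 - w²/2 - w*(-3 - 25*w)/2)
-131*U(4) + t(J(0, 0)) = -131*4² + (7/2 + 12*(-4)² + (3/2)*(-4)) = -131*16 + (7/2 + 12*16 - 6) = -2096 + (7/2 + 192 - 6) = -2096 + 379/2 = -3813/2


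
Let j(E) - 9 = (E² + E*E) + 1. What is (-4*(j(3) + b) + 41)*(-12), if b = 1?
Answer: 900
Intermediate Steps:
j(E) = 10 + 2*E² (j(E) = 9 + ((E² + E*E) + 1) = 9 + ((E² + E²) + 1) = 9 + (2*E² + 1) = 9 + (1 + 2*E²) = 10 + 2*E²)
(-4*(j(3) + b) + 41)*(-12) = (-4*((10 + 2*3²) + 1) + 41)*(-12) = (-4*((10 + 2*9) + 1) + 41)*(-12) = (-4*((10 + 18) + 1) + 41)*(-12) = (-4*(28 + 1) + 41)*(-12) = (-4*29 + 41)*(-12) = (-116 + 41)*(-12) = -75*(-12) = 900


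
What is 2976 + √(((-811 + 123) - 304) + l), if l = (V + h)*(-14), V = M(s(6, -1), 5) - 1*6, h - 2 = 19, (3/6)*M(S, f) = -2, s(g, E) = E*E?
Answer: 2976 + I*√1146 ≈ 2976.0 + 33.853*I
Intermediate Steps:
s(g, E) = E²
M(S, f) = -4 (M(S, f) = 2*(-2) = -4)
h = 21 (h = 2 + 19 = 21)
V = -10 (V = -4 - 1*6 = -4 - 6 = -10)
l = -154 (l = (-10 + 21)*(-14) = 11*(-14) = -154)
2976 + √(((-811 + 123) - 304) + l) = 2976 + √(((-811 + 123) - 304) - 154) = 2976 + √((-688 - 304) - 154) = 2976 + √(-992 - 154) = 2976 + √(-1146) = 2976 + I*√1146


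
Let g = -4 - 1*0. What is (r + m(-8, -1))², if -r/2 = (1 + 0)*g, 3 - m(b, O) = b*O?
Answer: 9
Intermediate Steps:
g = -4 (g = -4 + 0 = -4)
m(b, O) = 3 - O*b (m(b, O) = 3 - b*O = 3 - O*b)
r = 8 (r = -2*(1 + 0)*(-4) = -2*(-4) = 8)
(r + m(-8, -1))² = (8 + (3 - 1*(-1)*(-8)))² = (8 + (3 - 8))² = (8 - 5)² = 3² = 9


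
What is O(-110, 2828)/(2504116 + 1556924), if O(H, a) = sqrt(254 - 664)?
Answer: I*sqrt(410)/4061040 ≈ 4.986e-6*I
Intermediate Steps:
O(H, a) = I*sqrt(410) (O(H, a) = sqrt(-410) = I*sqrt(410))
O(-110, 2828)/(2504116 + 1556924) = (I*sqrt(410))/(2504116 + 1556924) = (I*sqrt(410))/4061040 = (I*sqrt(410))*(1/4061040) = I*sqrt(410)/4061040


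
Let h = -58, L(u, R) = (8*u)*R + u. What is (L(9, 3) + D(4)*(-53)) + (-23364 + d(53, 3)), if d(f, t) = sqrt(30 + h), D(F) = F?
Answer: -23351 + 2*I*sqrt(7) ≈ -23351.0 + 5.2915*I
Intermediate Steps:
L(u, R) = u + 8*R*u (L(u, R) = 8*R*u + u = u + 8*R*u)
d(f, t) = 2*I*sqrt(7) (d(f, t) = sqrt(30 - 58) = sqrt(-28) = 2*I*sqrt(7))
(L(9, 3) + D(4)*(-53)) + (-23364 + d(53, 3)) = (9*(1 + 8*3) + 4*(-53)) + (-23364 + 2*I*sqrt(7)) = (9*(1 + 24) - 212) + (-23364 + 2*I*sqrt(7)) = (9*25 - 212) + (-23364 + 2*I*sqrt(7)) = (225 - 212) + (-23364 + 2*I*sqrt(7)) = 13 + (-23364 + 2*I*sqrt(7)) = -23351 + 2*I*sqrt(7)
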